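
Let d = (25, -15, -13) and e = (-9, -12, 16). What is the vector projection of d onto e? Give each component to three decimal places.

(4.734, 6.312, -8.416)

d · e = 25·(-9) + (-15)·(-12) + (-13)·16 = -225 + 180 - 208 = -253
|e|² = 81 + 144 + 256 = 481
proj_e d = (-253/481) · (-9, -12, 16) ≈ (4.734, 6.312, -8.416)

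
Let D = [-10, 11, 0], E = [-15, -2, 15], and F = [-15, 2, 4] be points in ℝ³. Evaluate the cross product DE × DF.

DE = (-5, -13, 15)
DF = (-5, -9, 4)
i: (-13)·4 - 15·(-9) = -52 - (-135) = 83
j: 15·(-5) - (-5)·4 = -75 - (-20) = -55
k: (-5)·(-9) - (-13)·(-5) = 45 - 65 = -20
DE × DF = (83, -55, -20)

(83, -55, -20)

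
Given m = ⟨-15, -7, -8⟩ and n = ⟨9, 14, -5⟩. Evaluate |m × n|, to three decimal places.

254.611

i: (-7)·(-5) - (-8)·14 = 35 - (-112) = 147
j: (-8)·9 - (-15)·(-5) = -72 - 75 = -147
k: (-15)·14 - (-7)·9 = -210 - (-63) = -147
m × n = (147, -147, -147)
|m × n| = √(147² + (-147)² + (-147)²) = √64827 ≈ 254.6115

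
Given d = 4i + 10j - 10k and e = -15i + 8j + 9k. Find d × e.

i: 10·9 - (-10)·8 = 90 - (-80) = 170
j: (-10)·(-15) - 4·9 = 150 - 36 = 114
k: 4·8 - 10·(-15) = 32 - (-150) = 182
d × e = (170, 114, 182)

(170, 114, 182)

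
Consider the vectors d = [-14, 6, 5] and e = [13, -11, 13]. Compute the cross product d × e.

(133, 247, 76)

i: 6·13 - 5·(-11) = 78 - (-55) = 133
j: 5·13 - (-14)·13 = 65 - (-182) = 247
k: (-14)·(-11) - 6·13 = 154 - 78 = 76
d × e = (133, 247, 76)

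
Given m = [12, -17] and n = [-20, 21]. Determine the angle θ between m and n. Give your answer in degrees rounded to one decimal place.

m · n = 12·(-20) + (-17)·21 = -240 - 357 = -597
|m|² = 144 + 289 = 433,  |m| = √433 ≈ 20.808652
|n|² = 400 + 441 = 841,  |n| = √841 ≈ 29.000000
cos θ = -597 / (20.808652 · 29.000000) ≈ -0.98931
θ = arccos(-0.98931) ≈ 171.6°

171.6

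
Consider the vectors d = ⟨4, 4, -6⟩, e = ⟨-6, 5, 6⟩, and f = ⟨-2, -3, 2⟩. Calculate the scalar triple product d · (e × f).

e × f:
i: 5·2 - 6·(-3) = 10 - (-18) = 28
j: 6·(-2) - (-6)·2 = -12 - (-12) = 0
k: (-6)·(-3) - 5·(-2) = 18 - (-10) = 28
e × f = (28, 0, 28)
d · (e × f) = 4·28 + 4·0 + (-6)·28 = 112 + 0 - 168 = -56

-56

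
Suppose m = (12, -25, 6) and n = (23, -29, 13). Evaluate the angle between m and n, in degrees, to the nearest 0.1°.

14.2

m · n = 12·23 + (-25)·(-29) + 6·13 = 276 + 725 + 78 = 1079
|m|² = 144 + 625 + 36 = 805,  |m| = √805 ≈ 28.372522
|n|² = 529 + 841 + 169 = 1539,  |n| = √1539 ≈ 39.230090
cos θ = 1079 / (28.372522 · 39.230090) ≈ 0.96940
θ = arccos(0.96940) ≈ 14.2°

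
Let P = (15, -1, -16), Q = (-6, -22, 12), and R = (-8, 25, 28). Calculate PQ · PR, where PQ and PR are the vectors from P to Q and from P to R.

1169

PQ = Q − P = (-21, -21, 28)
PR = R − P = (-23, 26, 44)
PQ · PR = (-21)·(-23) + (-21)·26 + 28·44 = 483 - 546 + 1232 = 1169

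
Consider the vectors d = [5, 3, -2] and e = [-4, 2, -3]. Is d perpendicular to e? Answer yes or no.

d · e = 5·(-4) + 3·2 + (-2)·(-3) = -20 + 6 + 6 = -8
Nonzero, so the vectors are not orthogonal.

no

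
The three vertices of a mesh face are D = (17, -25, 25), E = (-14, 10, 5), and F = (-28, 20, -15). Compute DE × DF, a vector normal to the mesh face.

DE = (-31, 35, -20)
DF = (-45, 45, -40)
i: 35·(-40) - (-20)·45 = -1400 - (-900) = -500
j: (-20)·(-45) - (-31)·(-40) = 900 - 1240 = -340
k: (-31)·45 - 35·(-45) = -1395 - (-1575) = 180
DE × DF = (-500, -340, 180)

(-500, -340, 180)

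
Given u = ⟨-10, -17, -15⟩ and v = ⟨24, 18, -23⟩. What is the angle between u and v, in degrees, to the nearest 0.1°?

u · v = (-10)·24 + (-17)·18 + (-15)·(-23) = -240 - 306 + 345 = -201
|u|² = 100 + 289 + 225 = 614,  |u| = √614 ≈ 24.779023
|v|² = 576 + 324 + 529 = 1429,  |v| = √1429 ≈ 37.802116
cos θ = -201 / (24.779023 · 37.802116) ≈ -0.21458
θ = arccos(-0.21458) ≈ 102.4°

102.4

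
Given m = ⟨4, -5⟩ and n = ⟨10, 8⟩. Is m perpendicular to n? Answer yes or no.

m · n = 4·10 + (-5)·8 = 40 - 40 = 0
Zero, so the vectors are orthogonal.

yes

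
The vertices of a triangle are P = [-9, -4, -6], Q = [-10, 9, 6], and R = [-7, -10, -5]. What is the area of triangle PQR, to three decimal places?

45.415

PQ = (-1, 13, 12),  PR = (2, -6, 1)
i: 13·1 - 12·(-6) = 13 - (-72) = 85
j: 12·2 - (-1)·1 = 24 - (-1) = 25
k: (-1)·(-6) - 13·2 = 6 - 26 = -20
PQ × PR = (85, 25, -20)
|PQ × PR| = √8250 ≈ 90.8295
area = ½ · 90.8295 ≈ 45.415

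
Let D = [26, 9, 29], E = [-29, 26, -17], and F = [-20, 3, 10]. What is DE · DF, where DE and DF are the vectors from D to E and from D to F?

DE = E − D = (-55, 17, -46)
DF = F − D = (-46, -6, -19)
DE · DF = (-55)·(-46) + 17·(-6) + (-46)·(-19) = 2530 - 102 + 874 = 3302

3302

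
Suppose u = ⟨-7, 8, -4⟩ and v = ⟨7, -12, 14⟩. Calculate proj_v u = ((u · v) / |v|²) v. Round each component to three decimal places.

u · v = (-7)·7 + 8·(-12) + (-4)·14 = -49 - 96 - 56 = -201
|v|² = 49 + 144 + 196 = 389
proj_v u = (-201/389) · (7, -12, 14) ≈ (-3.617, 6.201, -7.234)

(-3.617, 6.201, -7.234)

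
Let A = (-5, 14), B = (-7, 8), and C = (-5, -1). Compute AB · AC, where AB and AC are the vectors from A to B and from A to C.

AB = B − A = (-2, -6)
AC = C − A = (0, -15)
AB · AC = (-2)·0 + (-6)·(-15) = 0 + 90 = 90

90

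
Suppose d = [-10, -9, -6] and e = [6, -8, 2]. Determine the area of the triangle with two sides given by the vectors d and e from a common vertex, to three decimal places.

i: (-9)·2 - (-6)·(-8) = -18 - 48 = -66
j: (-6)·6 - (-10)·2 = -36 - (-20) = -16
k: (-10)·(-8) - (-9)·6 = 80 - (-54) = 134
d × e = (-66, -16, 134)
|d × e| = √((-66)² + (-16)² + 134²) = √22568 ≈ 150.2265
area = ½ · 150.2265 ≈ 75.113

75.113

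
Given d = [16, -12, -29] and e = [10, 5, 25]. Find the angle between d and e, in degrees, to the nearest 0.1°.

d · e = 16·10 + (-12)·5 + (-29)·25 = 160 - 60 - 725 = -625
|d|² = 256 + 144 + 841 = 1241,  |d| = √1241 ≈ 35.227830
|e|² = 100 + 25 + 625 = 750,  |e| = √750 ≈ 27.386128
cos θ = -625 / (35.227830 · 27.386128) ≈ -0.64783
θ = arccos(-0.64783) ≈ 130.4°

130.4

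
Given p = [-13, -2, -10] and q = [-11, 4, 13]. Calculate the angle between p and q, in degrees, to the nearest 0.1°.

p · q = (-13)·(-11) + (-2)·4 + (-10)·13 = 143 - 8 - 130 = 5
|p|² = 169 + 4 + 100 = 273,  |p| = √273 ≈ 16.522712
|q|² = 121 + 16 + 169 = 306,  |q| = √306 ≈ 17.492856
cos θ = 5 / (16.522712 · 17.492856) ≈ 0.01730
θ = arccos(0.01730) ≈ 89.0°

89.0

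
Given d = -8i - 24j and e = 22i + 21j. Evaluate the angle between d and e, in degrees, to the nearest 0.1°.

d · e = (-8)·22 + (-24)·21 = -176 - 504 = -680
|d|² = 64 + 576 = 640,  |d| = √640 ≈ 25.298221
|e|² = 484 + 441 = 925,  |e| = √925 ≈ 30.413813
cos θ = -680 / (25.298221 · 30.413813) ≈ -0.88379
θ = arccos(-0.88379) ≈ 152.1°

152.1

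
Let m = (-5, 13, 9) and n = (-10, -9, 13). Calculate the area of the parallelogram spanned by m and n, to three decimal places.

306.186

i: 13·13 - 9·(-9) = 169 - (-81) = 250
j: 9·(-10) - (-5)·13 = -90 - (-65) = -25
k: (-5)·(-9) - 13·(-10) = 45 - (-130) = 175
m × n = (250, -25, 175)
|m × n| = √(250² + (-25)² + 175²) = √93750 ≈ 306.1862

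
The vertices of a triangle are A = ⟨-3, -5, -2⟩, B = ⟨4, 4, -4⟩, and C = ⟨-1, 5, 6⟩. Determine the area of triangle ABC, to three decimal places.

60.762

AB = (7, 9, -2),  AC = (2, 10, 8)
i: 9·8 - (-2)·10 = 72 - (-20) = 92
j: (-2)·2 - 7·8 = -4 - 56 = -60
k: 7·10 - 9·2 = 70 - 18 = 52
AB × AC = (92, -60, 52)
|AB × AC| = √14768 ≈ 121.5237
area = ½ · 121.5237 ≈ 60.762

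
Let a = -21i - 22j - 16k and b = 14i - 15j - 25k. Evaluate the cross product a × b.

(310, -749, 623)

i: (-22)·(-25) - (-16)·(-15) = 550 - 240 = 310
j: (-16)·14 - (-21)·(-25) = -224 - 525 = -749
k: (-21)·(-15) - (-22)·14 = 315 - (-308) = 623
a × b = (310, -749, 623)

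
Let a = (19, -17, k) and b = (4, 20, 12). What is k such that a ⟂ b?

a · b = 19·4 + (-17)·20 + k·12 = -264 + 12k
Set equal to 0: 12k = 264, so k = 22.

22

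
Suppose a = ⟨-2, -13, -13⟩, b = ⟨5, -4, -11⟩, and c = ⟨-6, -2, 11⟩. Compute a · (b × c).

b × c:
i: (-4)·11 - (-11)·(-2) = -44 - 22 = -66
j: (-11)·(-6) - 5·11 = 66 - 55 = 11
k: 5·(-2) - (-4)·(-6) = -10 - 24 = -34
b × c = (-66, 11, -34)
a · (b × c) = (-2)·(-66) + (-13)·11 + (-13)·(-34) = 132 - 143 + 442 = 431

431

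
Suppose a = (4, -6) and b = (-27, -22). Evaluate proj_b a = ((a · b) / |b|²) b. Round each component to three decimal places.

(-0.534, -0.435)

a · b = 4·(-27) + (-6)·(-22) = -108 + 132 = 24
|b|² = 729 + 484 = 1213
proj_b a = (24/1213) · (-27, -22) ≈ (-0.534, -0.435)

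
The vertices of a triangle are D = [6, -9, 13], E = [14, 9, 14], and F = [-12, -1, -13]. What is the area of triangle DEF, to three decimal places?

321.411

DE = (8, 18, 1),  DF = (-18, 8, -26)
i: 18·(-26) - 1·8 = -468 - 8 = -476
j: 1·(-18) - 8·(-26) = -18 - (-208) = 190
k: 8·8 - 18·(-18) = 64 - (-324) = 388
DE × DF = (-476, 190, 388)
|DE × DF| = √413220 ≈ 642.8219
area = ½ · 642.8219 ≈ 321.411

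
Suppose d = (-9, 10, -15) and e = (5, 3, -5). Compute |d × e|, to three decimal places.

i: 10·(-5) - (-15)·3 = -50 - (-45) = -5
j: (-15)·5 - (-9)·(-5) = -75 - 45 = -120
k: (-9)·3 - 10·5 = -27 - 50 = -77
d × e = (-5, -120, -77)
|d × e| = √((-5)² + (-120)² + (-77)²) = √20354 ≈ 142.6674

142.667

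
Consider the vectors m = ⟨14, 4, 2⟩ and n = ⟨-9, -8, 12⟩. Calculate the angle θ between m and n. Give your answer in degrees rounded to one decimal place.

122.4

m · n = 14·(-9) + 4·(-8) + 2·12 = -126 - 32 + 24 = -134
|m|² = 196 + 16 + 4 = 216,  |m| = √216 ≈ 14.696938
|n|² = 81 + 64 + 144 = 289,  |n| = √289 ≈ 17.000000
cos θ = -134 / (14.696938 · 17.000000) ≈ -0.53633
θ = arccos(-0.53633) ≈ 122.4°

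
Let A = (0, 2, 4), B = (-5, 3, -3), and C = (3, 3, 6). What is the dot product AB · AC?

AB = B − A = (-5, 1, -7)
AC = C − A = (3, 1, 2)
AB · AC = (-5)·3 + 1·1 + (-7)·2 = -15 + 1 - 14 = -28

-28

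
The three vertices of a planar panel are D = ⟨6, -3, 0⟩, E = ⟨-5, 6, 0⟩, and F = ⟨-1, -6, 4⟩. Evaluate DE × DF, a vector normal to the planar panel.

(36, 44, 96)

DE = (-11, 9, 0)
DF = (-7, -3, 4)
i: 9·4 - 0·(-3) = 36 - 0 = 36
j: 0·(-7) - (-11)·4 = 0 - (-44) = 44
k: (-11)·(-3) - 9·(-7) = 33 - (-63) = 96
DE × DF = (36, 44, 96)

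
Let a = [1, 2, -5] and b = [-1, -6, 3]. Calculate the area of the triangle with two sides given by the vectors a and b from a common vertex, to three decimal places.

12.207

i: 2·3 - (-5)·(-6) = 6 - 30 = -24
j: (-5)·(-1) - 1·3 = 5 - 3 = 2
k: 1·(-6) - 2·(-1) = -6 - (-2) = -4
a × b = (-24, 2, -4)
|a × b| = √((-24)² + 2² + (-4)²) = √596 ≈ 24.4131
area = ½ · 24.4131 ≈ 12.207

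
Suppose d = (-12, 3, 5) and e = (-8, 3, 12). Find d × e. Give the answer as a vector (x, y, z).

(21, 104, -12)

i: 3·12 - 5·3 = 36 - 15 = 21
j: 5·(-8) - (-12)·12 = -40 - (-144) = 104
k: (-12)·3 - 3·(-8) = -36 - (-24) = -12
d × e = (21, 104, -12)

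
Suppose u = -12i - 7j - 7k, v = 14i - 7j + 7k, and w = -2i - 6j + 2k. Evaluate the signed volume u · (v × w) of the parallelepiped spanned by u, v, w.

644

v × w:
i: (-7)·2 - 7·(-6) = -14 - (-42) = 28
j: 7·(-2) - 14·2 = -14 - 28 = -42
k: 14·(-6) - (-7)·(-2) = -84 - 14 = -98
v × w = (28, -42, -98)
u · (v × w) = (-12)·28 + (-7)·(-42) + (-7)·(-98) = -336 + 294 + 686 = 644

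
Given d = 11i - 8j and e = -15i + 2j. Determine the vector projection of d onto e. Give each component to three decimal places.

(11.856, -1.581)

d · e = 11·(-15) + (-8)·2 = -165 - 16 = -181
|e|² = 225 + 4 = 229
proj_e d = (-181/229) · (-15, 2) ≈ (11.856, -1.581)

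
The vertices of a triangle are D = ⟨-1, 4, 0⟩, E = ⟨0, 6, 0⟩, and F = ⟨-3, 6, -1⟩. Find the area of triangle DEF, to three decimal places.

DE = (1, 2, 0),  DF = (-2, 2, -1)
i: 2·(-1) - 0·2 = -2 - 0 = -2
j: 0·(-2) - 1·(-1) = 0 - (-1) = 1
k: 1·2 - 2·(-2) = 2 - (-4) = 6
DE × DF = (-2, 1, 6)
|DE × DF| = √41 ≈ 6.4031
area = ½ · 6.4031 ≈ 3.202

3.202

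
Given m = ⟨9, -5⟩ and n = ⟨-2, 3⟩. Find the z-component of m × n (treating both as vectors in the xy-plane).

17

9·3 - (-5)·(-2) = 27 - 10 = 17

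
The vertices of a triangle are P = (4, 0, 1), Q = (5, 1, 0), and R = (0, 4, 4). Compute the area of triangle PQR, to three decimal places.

5.339

PQ = (1, 1, -1),  PR = (-4, 4, 3)
i: 1·3 - (-1)·4 = 3 - (-4) = 7
j: (-1)·(-4) - 1·3 = 4 - 3 = 1
k: 1·4 - 1·(-4) = 4 - (-4) = 8
PQ × PR = (7, 1, 8)
|PQ × PR| = √114 ≈ 10.6771
area = ½ · 10.6771 ≈ 5.339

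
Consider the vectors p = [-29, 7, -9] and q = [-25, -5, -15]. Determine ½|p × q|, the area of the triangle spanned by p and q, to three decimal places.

205.548

i: 7·(-15) - (-9)·(-5) = -105 - 45 = -150
j: (-9)·(-25) - (-29)·(-15) = 225 - 435 = -210
k: (-29)·(-5) - 7·(-25) = 145 - (-175) = 320
p × q = (-150, -210, 320)
|p × q| = √((-150)² + (-210)² + 320²) = √169000 ≈ 411.0961
area = ½ · 411.0961 ≈ 205.548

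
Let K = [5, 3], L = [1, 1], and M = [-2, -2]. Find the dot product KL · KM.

38

KL = L − K = (-4, -2)
KM = M − K = (-7, -5)
KL · KM = (-4)·(-7) + (-2)·(-5) = 28 + 10 = 38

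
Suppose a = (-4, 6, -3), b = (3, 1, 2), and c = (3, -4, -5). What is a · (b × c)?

b × c:
i: 1·(-5) - 2·(-4) = -5 - (-8) = 3
j: 2·3 - 3·(-5) = 6 - (-15) = 21
k: 3·(-4) - 1·3 = -12 - 3 = -15
b × c = (3, 21, -15)
a · (b × c) = (-4)·3 + 6·21 + (-3)·(-15) = -12 + 126 + 45 = 159

159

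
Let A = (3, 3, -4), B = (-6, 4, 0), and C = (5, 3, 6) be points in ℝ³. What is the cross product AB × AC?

AB = (-9, 1, 4)
AC = (2, 0, 10)
i: 1·10 - 4·0 = 10 - 0 = 10
j: 4·2 - (-9)·10 = 8 - (-90) = 98
k: (-9)·0 - 1·2 = 0 - 2 = -2
AB × AC = (10, 98, -2)

(10, 98, -2)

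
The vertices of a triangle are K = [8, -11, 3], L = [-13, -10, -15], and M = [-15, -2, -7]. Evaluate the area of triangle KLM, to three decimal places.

KL = (-21, 1, -18),  KM = (-23, 9, -10)
i: 1·(-10) - (-18)·9 = -10 - (-162) = 152
j: (-18)·(-23) - (-21)·(-10) = 414 - 210 = 204
k: (-21)·9 - 1·(-23) = -189 - (-23) = -166
KL × KM = (152, 204, -166)
|KL × KM| = √92276 ≈ 303.7696
area = ½ · 303.7696 ≈ 151.885

151.885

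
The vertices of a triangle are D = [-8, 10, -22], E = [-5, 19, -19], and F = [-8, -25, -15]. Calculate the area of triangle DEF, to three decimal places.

DE = (3, 9, 3),  DF = (0, -35, 7)
i: 9·7 - 3·(-35) = 63 - (-105) = 168
j: 3·0 - 3·7 = 0 - 21 = -21
k: 3·(-35) - 9·0 = -105 - 0 = -105
DE × DF = (168, -21, -105)
|DE × DF| = √39690 ≈ 199.2235
area = ½ · 199.2235 ≈ 99.612

99.612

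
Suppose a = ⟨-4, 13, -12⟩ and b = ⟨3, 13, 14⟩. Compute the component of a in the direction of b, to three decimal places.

-0.569

a · b = (-4)·3 + 13·13 + (-12)·14 = -12 + 169 - 168 = -11
|b| = √(9 + 169 + 196) = √374 ≈ 19.3391
comp_b a = -11 / √374 ≈ -0.569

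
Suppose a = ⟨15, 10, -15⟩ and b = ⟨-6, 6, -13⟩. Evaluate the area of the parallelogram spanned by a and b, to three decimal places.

324.538

i: 10·(-13) - (-15)·6 = -130 - (-90) = -40
j: (-15)·(-6) - 15·(-13) = 90 - (-195) = 285
k: 15·6 - 10·(-6) = 90 - (-60) = 150
a × b = (-40, 285, 150)
|a × b| = √((-40)² + 285² + 150²) = √105325 ≈ 324.5381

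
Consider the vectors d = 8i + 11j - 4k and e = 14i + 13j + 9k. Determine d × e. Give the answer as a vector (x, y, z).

(151, -128, -50)

i: 11·9 - (-4)·13 = 99 - (-52) = 151
j: (-4)·14 - 8·9 = -56 - 72 = -128
k: 8·13 - 11·14 = 104 - 154 = -50
d × e = (151, -128, -50)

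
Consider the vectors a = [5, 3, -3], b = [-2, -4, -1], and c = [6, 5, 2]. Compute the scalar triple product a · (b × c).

b × c:
i: (-4)·2 - (-1)·5 = -8 - (-5) = -3
j: (-1)·6 - (-2)·2 = -6 - (-4) = -2
k: (-2)·5 - (-4)·6 = -10 - (-24) = 14
b × c = (-3, -2, 14)
a · (b × c) = 5·(-3) + 3·(-2) + (-3)·14 = -15 - 6 - 42 = -63

-63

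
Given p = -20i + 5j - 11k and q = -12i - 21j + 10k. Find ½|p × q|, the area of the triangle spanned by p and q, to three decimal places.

305.526

i: 5·10 - (-11)·(-21) = 50 - 231 = -181
j: (-11)·(-12) - (-20)·10 = 132 - (-200) = 332
k: (-20)·(-21) - 5·(-12) = 420 - (-60) = 480
p × q = (-181, 332, 480)
|p × q| = √((-181)² + 332² + 480²) = √373385 ≈ 611.0524
area = ½ · 611.0524 ≈ 305.526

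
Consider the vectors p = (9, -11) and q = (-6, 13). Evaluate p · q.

p · q = 9·(-6) + (-11)·13 = -54 - 143 = -197

-197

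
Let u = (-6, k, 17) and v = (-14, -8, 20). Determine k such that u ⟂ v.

u · v = (-6)·(-14) + k·(-8) + 17·20 = 424 - 8k
Set equal to 0: -8k = -424, so k = 53.

53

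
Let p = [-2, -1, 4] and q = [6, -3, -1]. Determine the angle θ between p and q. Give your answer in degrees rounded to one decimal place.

p · q = (-2)·6 + (-1)·(-3) + 4·(-1) = -12 + 3 - 4 = -13
|p|² = 4 + 1 + 16 = 21,  |p| = √21 ≈ 4.582576
|q|² = 36 + 9 + 1 = 46,  |q| = √46 ≈ 6.782330
cos θ = -13 / (4.582576 · 6.782330) ≈ -0.41827
θ = arccos(-0.41827) ≈ 114.7°

114.7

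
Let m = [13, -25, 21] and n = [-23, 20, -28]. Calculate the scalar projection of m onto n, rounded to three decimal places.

m · n = 13·(-23) + (-25)·20 + 21·(-28) = -299 - 500 - 588 = -1387
|n| = √(529 + 400 + 784) = √1713 ≈ 41.3884
comp_n m = -1387 / √1713 ≈ -33.512

-33.512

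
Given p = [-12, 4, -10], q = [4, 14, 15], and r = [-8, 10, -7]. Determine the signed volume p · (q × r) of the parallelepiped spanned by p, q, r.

q × r:
i: 14·(-7) - 15·10 = -98 - 150 = -248
j: 15·(-8) - 4·(-7) = -120 - (-28) = -92
k: 4·10 - 14·(-8) = 40 - (-112) = 152
q × r = (-248, -92, 152)
p · (q × r) = (-12)·(-248) + 4·(-92) + (-10)·152 = 2976 - 368 - 1520 = 1088

1088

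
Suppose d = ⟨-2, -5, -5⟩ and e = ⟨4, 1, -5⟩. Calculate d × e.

(30, -30, 18)

i: (-5)·(-5) - (-5)·1 = 25 - (-5) = 30
j: (-5)·4 - (-2)·(-5) = -20 - 10 = -30
k: (-2)·1 - (-5)·4 = -2 - (-20) = 18
d × e = (30, -30, 18)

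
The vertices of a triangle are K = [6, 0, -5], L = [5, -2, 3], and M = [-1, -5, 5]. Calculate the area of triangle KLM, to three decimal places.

KL = (-1, -2, 8),  KM = (-7, -5, 10)
i: (-2)·10 - 8·(-5) = -20 - (-40) = 20
j: 8·(-7) - (-1)·10 = -56 - (-10) = -46
k: (-1)·(-5) - (-2)·(-7) = 5 - 14 = -9
KL × KM = (20, -46, -9)
|KL × KM| = √2597 ≈ 50.9608
area = ½ · 50.9608 ≈ 25.480

25.480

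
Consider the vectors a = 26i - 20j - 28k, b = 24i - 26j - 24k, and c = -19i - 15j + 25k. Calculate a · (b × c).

b × c:
i: (-26)·25 - (-24)·(-15) = -650 - 360 = -1010
j: (-24)·(-19) - 24·25 = 456 - 600 = -144
k: 24·(-15) - (-26)·(-19) = -360 - 494 = -854
b × c = (-1010, -144, -854)
a · (b × c) = 26·(-1010) + (-20)·(-144) + (-28)·(-854) = -26260 + 2880 + 23912 = 532

532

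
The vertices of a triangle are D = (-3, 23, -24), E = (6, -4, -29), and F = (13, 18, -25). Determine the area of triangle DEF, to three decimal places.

196.732

DE = (9, -27, -5),  DF = (16, -5, -1)
i: (-27)·(-1) - (-5)·(-5) = 27 - 25 = 2
j: (-5)·16 - 9·(-1) = -80 - (-9) = -71
k: 9·(-5) - (-27)·16 = -45 - (-432) = 387
DE × DF = (2, -71, 387)
|DE × DF| = √154814 ≈ 393.4641
area = ½ · 393.4641 ≈ 196.732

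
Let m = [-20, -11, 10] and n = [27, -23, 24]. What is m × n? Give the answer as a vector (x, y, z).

i: (-11)·24 - 10·(-23) = -264 - (-230) = -34
j: 10·27 - (-20)·24 = 270 - (-480) = 750
k: (-20)·(-23) - (-11)·27 = 460 - (-297) = 757
m × n = (-34, 750, 757)

(-34, 750, 757)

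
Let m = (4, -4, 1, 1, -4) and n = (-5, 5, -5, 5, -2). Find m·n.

-32

m · n = 4·(-5) + (-4)·5 + 1·(-5) + 1·5 + (-4)·(-2) = -20 - 20 - 5 + 5 + 8 = -32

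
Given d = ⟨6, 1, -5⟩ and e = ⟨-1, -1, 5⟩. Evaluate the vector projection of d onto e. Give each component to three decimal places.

(1.185, 1.185, -5.926)

d · e = 6·(-1) + 1·(-1) + (-5)·5 = -6 - 1 - 25 = -32
|e|² = 1 + 1 + 25 = 27
proj_e d = (-32/27) · (-1, -1, 5) ≈ (1.185, 1.185, -5.926)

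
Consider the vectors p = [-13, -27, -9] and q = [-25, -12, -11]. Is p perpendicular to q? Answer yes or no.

no

p · q = (-13)·(-25) + (-27)·(-12) + (-9)·(-11) = 325 + 324 + 99 = 748
Nonzero, so the vectors are not orthogonal.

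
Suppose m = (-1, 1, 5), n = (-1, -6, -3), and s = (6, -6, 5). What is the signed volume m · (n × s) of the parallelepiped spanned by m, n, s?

n × s:
i: (-6)·5 - (-3)·(-6) = -30 - 18 = -48
j: (-3)·6 - (-1)·5 = -18 - (-5) = -13
k: (-1)·(-6) - (-6)·6 = 6 - (-36) = 42
n × s = (-48, -13, 42)
m · (n × s) = (-1)·(-48) + 1·(-13) + 5·42 = 48 - 13 + 210 = 245

245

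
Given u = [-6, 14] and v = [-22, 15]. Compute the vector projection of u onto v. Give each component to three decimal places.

u · v = (-6)·(-22) + 14·15 = 132 + 210 = 342
|v|² = 484 + 225 = 709
proj_v u = (342/709) · (-22, 15) ≈ (-10.612, 7.236)

(-10.612, 7.236)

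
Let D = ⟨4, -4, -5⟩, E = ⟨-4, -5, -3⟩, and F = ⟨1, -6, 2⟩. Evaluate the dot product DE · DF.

40

DE = E − D = (-8, -1, 2)
DF = F − D = (-3, -2, 7)
DE · DF = (-8)·(-3) + (-1)·(-2) + 2·7 = 24 + 2 + 14 = 40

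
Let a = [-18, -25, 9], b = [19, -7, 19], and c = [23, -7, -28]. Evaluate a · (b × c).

b × c:
i: (-7)·(-28) - 19·(-7) = 196 - (-133) = 329
j: 19·23 - 19·(-28) = 437 - (-532) = 969
k: 19·(-7) - (-7)·23 = -133 - (-161) = 28
b × c = (329, 969, 28)
a · (b × c) = (-18)·329 + (-25)·969 + 9·28 = -5922 - 24225 + 252 = -29895

-29895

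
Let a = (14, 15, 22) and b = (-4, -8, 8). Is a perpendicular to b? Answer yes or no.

yes

a · b = 14·(-4) + 15·(-8) + 22·8 = -56 - 120 + 176 = 0
Zero, so the vectors are orthogonal.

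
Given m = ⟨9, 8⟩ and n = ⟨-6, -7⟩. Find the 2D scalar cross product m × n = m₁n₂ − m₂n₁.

-15

9·(-7) - 8·(-6) = -63 - (-48) = -15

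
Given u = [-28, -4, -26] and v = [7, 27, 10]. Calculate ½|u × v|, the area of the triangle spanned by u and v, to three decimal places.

494.427

i: (-4)·10 - (-26)·27 = -40 - (-702) = 662
j: (-26)·7 - (-28)·10 = -182 - (-280) = 98
k: (-28)·27 - (-4)·7 = -756 - (-28) = -728
u × v = (662, 98, -728)
|u × v| = √(662² + 98² + (-728)²) = √977832 ≈ 988.8539
area = ½ · 988.8539 ≈ 494.427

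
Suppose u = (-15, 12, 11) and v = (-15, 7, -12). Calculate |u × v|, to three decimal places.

416.523

i: 12·(-12) - 11·7 = -144 - 77 = -221
j: 11·(-15) - (-15)·(-12) = -165 - 180 = -345
k: (-15)·7 - 12·(-15) = -105 - (-180) = 75
u × v = (-221, -345, 75)
|u × v| = √((-221)² + (-345)² + 75²) = √173491 ≈ 416.5225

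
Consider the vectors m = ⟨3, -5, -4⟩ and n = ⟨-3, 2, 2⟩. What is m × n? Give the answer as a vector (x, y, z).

(-2, 6, -9)

i: (-5)·2 - (-4)·2 = -10 - (-8) = -2
j: (-4)·(-3) - 3·2 = 12 - 6 = 6
k: 3·2 - (-5)·(-3) = 6 - 15 = -9
m × n = (-2, 6, -9)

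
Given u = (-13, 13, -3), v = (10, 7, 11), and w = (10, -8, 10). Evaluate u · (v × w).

v × w:
i: 7·10 - 11·(-8) = 70 - (-88) = 158
j: 11·10 - 10·10 = 110 - 100 = 10
k: 10·(-8) - 7·10 = -80 - 70 = -150
v × w = (158, 10, -150)
u · (v × w) = (-13)·158 + 13·10 + (-3)·(-150) = -2054 + 130 + 450 = -1474

-1474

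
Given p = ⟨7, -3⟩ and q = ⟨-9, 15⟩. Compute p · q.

p · q = 7·(-9) + (-3)·15 = -63 - 45 = -108

-108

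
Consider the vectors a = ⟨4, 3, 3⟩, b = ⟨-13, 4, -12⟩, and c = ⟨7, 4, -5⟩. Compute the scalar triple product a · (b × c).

b × c:
i: 4·(-5) - (-12)·4 = -20 - (-48) = 28
j: (-12)·7 - (-13)·(-5) = -84 - 65 = -149
k: (-13)·4 - 4·7 = -52 - 28 = -80
b × c = (28, -149, -80)
a · (b × c) = 4·28 + 3·(-149) + 3·(-80) = 112 - 447 - 240 = -575

-575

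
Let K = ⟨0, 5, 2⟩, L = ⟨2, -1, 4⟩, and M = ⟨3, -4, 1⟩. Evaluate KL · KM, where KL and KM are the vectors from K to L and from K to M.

KL = L − K = (2, -6, 2)
KM = M − K = (3, -9, -1)
KL · KM = 2·3 + (-6)·(-9) + 2·(-1) = 6 + 54 - 2 = 58

58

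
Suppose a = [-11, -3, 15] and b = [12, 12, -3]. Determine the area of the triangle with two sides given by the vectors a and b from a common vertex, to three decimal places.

i: (-3)·(-3) - 15·12 = 9 - 180 = -171
j: 15·12 - (-11)·(-3) = 180 - 33 = 147
k: (-11)·12 - (-3)·12 = -132 - (-36) = -96
a × b = (-171, 147, -96)
|a × b| = √((-171)² + 147² + (-96)²) = √60066 ≈ 245.0837
area = ½ · 245.0837 ≈ 122.542

122.542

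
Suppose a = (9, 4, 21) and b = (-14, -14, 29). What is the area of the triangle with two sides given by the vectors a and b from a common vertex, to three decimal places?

i: 4·29 - 21·(-14) = 116 - (-294) = 410
j: 21·(-14) - 9·29 = -294 - 261 = -555
k: 9·(-14) - 4·(-14) = -126 - (-56) = -70
a × b = (410, -555, -70)
|a × b| = √(410² + (-555)² + (-70)²) = √481025 ≈ 693.5597
area = ½ · 693.5597 ≈ 346.780

346.780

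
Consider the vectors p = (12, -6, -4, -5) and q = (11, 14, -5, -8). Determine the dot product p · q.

p · q = 12·11 + (-6)·14 + (-4)·(-5) + (-5)·(-8) = 132 - 84 + 20 + 40 = 108

108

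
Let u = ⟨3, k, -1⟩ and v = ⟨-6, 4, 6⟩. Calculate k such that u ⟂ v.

u · v = 3·(-6) + k·4 + (-1)·6 = -24 + 4k
Set equal to 0: 4k = 24, so k = 6.

6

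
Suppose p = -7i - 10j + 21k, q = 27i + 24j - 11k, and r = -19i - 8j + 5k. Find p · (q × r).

q × r:
i: 24·5 - (-11)·(-8) = 120 - 88 = 32
j: (-11)·(-19) - 27·5 = 209 - 135 = 74
k: 27·(-8) - 24·(-19) = -216 - (-456) = 240
q × r = (32, 74, 240)
p · (q × r) = (-7)·32 + (-10)·74 + 21·240 = -224 - 740 + 5040 = 4076

4076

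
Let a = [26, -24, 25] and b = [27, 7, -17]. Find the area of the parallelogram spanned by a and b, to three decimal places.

i: (-24)·(-17) - 25·7 = 408 - 175 = 233
j: 25·27 - 26·(-17) = 675 - (-442) = 1117
k: 26·7 - (-24)·27 = 182 - (-648) = 830
a × b = (233, 1117, 830)
|a × b| = √(233² + 1117² + 830²) = √1990878 ≈ 1410.9848

1410.985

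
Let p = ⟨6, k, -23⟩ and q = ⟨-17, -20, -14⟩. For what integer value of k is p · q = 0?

p · q = 6·(-17) + k·(-20) + (-23)·(-14) = 220 - 20k
Set equal to 0: -20k = -220, so k = 11.

11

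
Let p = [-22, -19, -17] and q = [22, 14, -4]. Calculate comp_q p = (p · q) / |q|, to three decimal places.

p · q = (-22)·22 + (-19)·14 + (-17)·(-4) = -484 - 266 + 68 = -682
|q| = √(484 + 196 + 16) = √696 ≈ 26.3818
comp_q p = -682 / √696 ≈ -25.851

-25.851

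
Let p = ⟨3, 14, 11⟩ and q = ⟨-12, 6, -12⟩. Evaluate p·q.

p · q = 3·(-12) + 14·6 + 11·(-12) = -36 + 84 - 132 = -84

-84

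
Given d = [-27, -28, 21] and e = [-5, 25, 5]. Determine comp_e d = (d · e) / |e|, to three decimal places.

-17.705

d · e = (-27)·(-5) + (-28)·25 + 21·5 = 135 - 700 + 105 = -460
|e| = √(25 + 625 + 25) = √675 ≈ 25.9808
comp_e d = -460 / √675 ≈ -17.705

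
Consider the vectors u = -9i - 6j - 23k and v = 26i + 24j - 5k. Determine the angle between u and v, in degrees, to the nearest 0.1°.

106.8

u · v = (-9)·26 + (-6)·24 + (-23)·(-5) = -234 - 144 + 115 = -263
|u|² = 81 + 36 + 529 = 646,  |u| = √646 ≈ 25.416530
|v|² = 676 + 576 + 25 = 1277,  |v| = √1277 ≈ 35.735137
cos θ = -263 / (25.416530 · 35.735137) ≈ -0.28956
θ = arccos(-0.28956) ≈ 106.8°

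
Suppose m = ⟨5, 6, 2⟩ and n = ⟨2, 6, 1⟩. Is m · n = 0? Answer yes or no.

m · n = 5·2 + 6·6 + 2·1 = 10 + 36 + 2 = 48
Nonzero, so the vectors are not orthogonal.

no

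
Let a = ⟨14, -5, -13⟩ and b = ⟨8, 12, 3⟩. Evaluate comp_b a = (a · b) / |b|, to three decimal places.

a · b = 14·8 + (-5)·12 + (-13)·3 = 112 - 60 - 39 = 13
|b| = √(64 + 144 + 9) = √217 ≈ 14.7309
comp_b a = 13 / √217 ≈ 0.882

0.882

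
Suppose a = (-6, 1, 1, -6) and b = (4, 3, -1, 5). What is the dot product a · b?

a · b = (-6)·4 + 1·3 + 1·(-1) + (-6)·5 = -24 + 3 - 1 - 30 = -52

-52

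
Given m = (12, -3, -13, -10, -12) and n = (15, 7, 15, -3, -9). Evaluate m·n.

102

m · n = 12·15 + (-3)·7 + (-13)·15 + (-10)·(-3) + (-12)·(-9) = 180 - 21 - 195 + 30 + 108 = 102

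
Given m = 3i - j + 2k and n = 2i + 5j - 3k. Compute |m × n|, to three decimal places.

i: (-1)·(-3) - 2·5 = 3 - 10 = -7
j: 2·2 - 3·(-3) = 4 - (-9) = 13
k: 3·5 - (-1)·2 = 15 - (-2) = 17
m × n = (-7, 13, 17)
|m × n| = √((-7)² + 13² + 17²) = √507 ≈ 22.5167

22.517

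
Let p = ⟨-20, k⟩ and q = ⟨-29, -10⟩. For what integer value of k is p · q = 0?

p · q = (-20)·(-29) + k·(-10) = 580 - 10k
Set equal to 0: -10k = -580, so k = 58.

58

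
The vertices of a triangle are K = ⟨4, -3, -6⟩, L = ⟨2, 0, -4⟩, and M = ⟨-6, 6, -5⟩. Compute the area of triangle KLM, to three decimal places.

KL = (-2, 3, 2),  KM = (-10, 9, 1)
i: 3·1 - 2·9 = 3 - 18 = -15
j: 2·(-10) - (-2)·1 = -20 - (-2) = -18
k: (-2)·9 - 3·(-10) = -18 - (-30) = 12
KL × KM = (-15, -18, 12)
|KL × KM| = √693 ≈ 26.3249
area = ½ · 26.3249 ≈ 13.162

13.162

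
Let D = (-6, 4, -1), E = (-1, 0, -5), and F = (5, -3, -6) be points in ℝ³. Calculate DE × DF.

(-8, -19, 9)

DE = (5, -4, -4)
DF = (11, -7, -5)
i: (-4)·(-5) - (-4)·(-7) = 20 - 28 = -8
j: (-4)·11 - 5·(-5) = -44 - (-25) = -19
k: 5·(-7) - (-4)·11 = -35 - (-44) = 9
DE × DF = (-8, -19, 9)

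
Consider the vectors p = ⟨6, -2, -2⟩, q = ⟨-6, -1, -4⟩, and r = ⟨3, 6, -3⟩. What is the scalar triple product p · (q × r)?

q × r:
i: (-1)·(-3) - (-4)·6 = 3 - (-24) = 27
j: (-4)·3 - (-6)·(-3) = -12 - 18 = -30
k: (-6)·6 - (-1)·3 = -36 - (-3) = -33
q × r = (27, -30, -33)
p · (q × r) = 6·27 + (-2)·(-30) + (-2)·(-33) = 162 + 60 + 66 = 288

288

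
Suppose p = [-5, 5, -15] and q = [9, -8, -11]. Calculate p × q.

(-175, -190, -5)

i: 5·(-11) - (-15)·(-8) = -55 - 120 = -175
j: (-15)·9 - (-5)·(-11) = -135 - 55 = -190
k: (-5)·(-8) - 5·9 = 40 - 45 = -5
p × q = (-175, -190, -5)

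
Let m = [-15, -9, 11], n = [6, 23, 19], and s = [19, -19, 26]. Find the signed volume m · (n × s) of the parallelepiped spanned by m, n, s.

-22291

n × s:
i: 23·26 - 19·(-19) = 598 - (-361) = 959
j: 19·19 - 6·26 = 361 - 156 = 205
k: 6·(-19) - 23·19 = -114 - 437 = -551
n × s = (959, 205, -551)
m · (n × s) = (-15)·959 + (-9)·205 + 11·(-551) = -14385 - 1845 - 6061 = -22291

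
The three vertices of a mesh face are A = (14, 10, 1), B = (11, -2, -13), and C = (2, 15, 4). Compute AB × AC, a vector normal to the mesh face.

AB = (-3, -12, -14)
AC = (-12, 5, 3)
i: (-12)·3 - (-14)·5 = -36 - (-70) = 34
j: (-14)·(-12) - (-3)·3 = 168 - (-9) = 177
k: (-3)·5 - (-12)·(-12) = -15 - 144 = -159
AB × AC = (34, 177, -159)

(34, 177, -159)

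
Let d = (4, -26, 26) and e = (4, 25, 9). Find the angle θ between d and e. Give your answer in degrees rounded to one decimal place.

113.7

d · e = 4·4 + (-26)·25 + 26·9 = 16 - 650 + 234 = -400
|d|² = 16 + 676 + 676 = 1368,  |d| = √1368 ≈ 36.986484
|e|² = 16 + 625 + 81 = 722,  |e| = √722 ≈ 26.870058
cos θ = -400 / (36.986484 · 26.870058) ≈ -0.40248
θ = arccos(-0.40248) ≈ 113.7°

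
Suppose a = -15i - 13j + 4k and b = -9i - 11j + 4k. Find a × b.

(-8, 24, 48)

i: (-13)·4 - 4·(-11) = -52 - (-44) = -8
j: 4·(-9) - (-15)·4 = -36 - (-60) = 24
k: (-15)·(-11) - (-13)·(-9) = 165 - 117 = 48
a × b = (-8, 24, 48)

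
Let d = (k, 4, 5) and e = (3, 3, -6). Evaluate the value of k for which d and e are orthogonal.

6

d · e = k·3 + 4·3 + 5·(-6) = -18 + 3k
Set equal to 0: 3k = 18, so k = 6.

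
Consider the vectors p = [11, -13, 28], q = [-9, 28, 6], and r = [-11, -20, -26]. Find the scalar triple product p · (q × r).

q × r:
i: 28·(-26) - 6·(-20) = -728 - (-120) = -608
j: 6·(-11) - (-9)·(-26) = -66 - 234 = -300
k: (-9)·(-20) - 28·(-11) = 180 - (-308) = 488
q × r = (-608, -300, 488)
p · (q × r) = 11·(-608) + (-13)·(-300) + 28·488 = -6688 + 3900 + 13664 = 10876

10876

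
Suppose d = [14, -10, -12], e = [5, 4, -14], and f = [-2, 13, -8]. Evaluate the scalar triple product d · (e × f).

544

e × f:
i: 4·(-8) - (-14)·13 = -32 - (-182) = 150
j: (-14)·(-2) - 5·(-8) = 28 - (-40) = 68
k: 5·13 - 4·(-2) = 65 - (-8) = 73
e × f = (150, 68, 73)
d · (e × f) = 14·150 + (-10)·68 + (-12)·73 = 2100 - 680 - 876 = 544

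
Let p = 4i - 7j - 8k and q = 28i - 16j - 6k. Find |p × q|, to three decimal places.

i: (-7)·(-6) - (-8)·(-16) = 42 - 128 = -86
j: (-8)·28 - 4·(-6) = -224 - (-24) = -200
k: 4·(-16) - (-7)·28 = -64 - (-196) = 132
p × q = (-86, -200, 132)
|p × q| = √((-86)² + (-200)² + 132²) = √64820 ≈ 254.5977

254.598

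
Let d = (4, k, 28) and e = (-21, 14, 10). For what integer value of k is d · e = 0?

-14

d · e = 4·(-21) + k·14 + 28·10 = 196 + 14k
Set equal to 0: 14k = -196, so k = -14.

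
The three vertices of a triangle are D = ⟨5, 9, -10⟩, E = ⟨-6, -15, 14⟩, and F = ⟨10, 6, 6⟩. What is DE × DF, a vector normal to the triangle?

DE = (-11, -24, 24)
DF = (5, -3, 16)
i: (-24)·16 - 24·(-3) = -384 - (-72) = -312
j: 24·5 - (-11)·16 = 120 - (-176) = 296
k: (-11)·(-3) - (-24)·5 = 33 - (-120) = 153
DE × DF = (-312, 296, 153)

(-312, 296, 153)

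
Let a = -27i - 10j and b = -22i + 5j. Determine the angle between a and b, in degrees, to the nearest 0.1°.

33.1

a · b = (-27)·(-22) + (-10)·5 = 594 - 50 = 544
|a|² = 729 + 100 = 829,  |a| = √829 ≈ 28.792360
|b|² = 484 + 25 = 509,  |b| = √509 ≈ 22.561028
cos θ = 544 / (28.792360 · 22.561028) ≈ 0.83746
θ = arccos(0.83746) ≈ 33.1°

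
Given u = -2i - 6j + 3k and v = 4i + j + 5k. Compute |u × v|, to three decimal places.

45.354

i: (-6)·5 - 3·1 = -30 - 3 = -33
j: 3·4 - (-2)·5 = 12 - (-10) = 22
k: (-2)·1 - (-6)·4 = -2 - (-24) = 22
u × v = (-33, 22, 22)
|u × v| = √((-33)² + 22² + 22²) = √2057 ≈ 45.3542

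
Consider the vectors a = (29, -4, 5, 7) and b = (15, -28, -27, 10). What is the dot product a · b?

482

a · b = 29·15 + (-4)·(-28) + 5·(-27) + 7·10 = 435 + 112 - 135 + 70 = 482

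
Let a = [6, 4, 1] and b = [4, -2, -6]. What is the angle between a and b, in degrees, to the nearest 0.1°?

a · b = 6·4 + 4·(-2) + 1·(-6) = 24 - 8 - 6 = 10
|a|² = 36 + 16 + 1 = 53,  |a| = √53 ≈ 7.280110
|b|² = 16 + 4 + 36 = 56,  |b| = √56 ≈ 7.483315
cos θ = 10 / (7.280110 · 7.483315) ≈ 0.18356
θ = arccos(0.18356) ≈ 79.4°

79.4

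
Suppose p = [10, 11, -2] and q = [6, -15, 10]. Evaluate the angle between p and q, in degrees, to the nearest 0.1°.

116.0

p · q = 10·6 + 11·(-15) + (-2)·10 = 60 - 165 - 20 = -125
|p|² = 100 + 121 + 4 = 225,  |p| = √225 ≈ 15.000000
|q|² = 36 + 225 + 100 = 361,  |q| = √361 ≈ 19.000000
cos θ = -125 / (15.000000 · 19.000000) ≈ -0.43860
θ = arccos(-0.43860) ≈ 116.0°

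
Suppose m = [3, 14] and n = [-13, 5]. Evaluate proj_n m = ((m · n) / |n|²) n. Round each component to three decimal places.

m · n = 3·(-13) + 14·5 = -39 + 70 = 31
|n|² = 169 + 25 = 194
proj_n m = (31/194) · (-13, 5) ≈ (-2.077, 0.799)

(-2.077, 0.799)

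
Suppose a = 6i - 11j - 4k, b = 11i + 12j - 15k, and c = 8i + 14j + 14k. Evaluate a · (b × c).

b × c:
i: 12·14 - (-15)·14 = 168 - (-210) = 378
j: (-15)·8 - 11·14 = -120 - 154 = -274
k: 11·14 - 12·8 = 154 - 96 = 58
b × c = (378, -274, 58)
a · (b × c) = 6·378 + (-11)·(-274) + (-4)·58 = 2268 + 3014 - 232 = 5050

5050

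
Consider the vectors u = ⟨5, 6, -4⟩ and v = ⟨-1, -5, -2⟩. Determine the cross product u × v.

i: 6·(-2) - (-4)·(-5) = -12 - 20 = -32
j: (-4)·(-1) - 5·(-2) = 4 - (-10) = 14
k: 5·(-5) - 6·(-1) = -25 - (-6) = -19
u × v = (-32, 14, -19)

(-32, 14, -19)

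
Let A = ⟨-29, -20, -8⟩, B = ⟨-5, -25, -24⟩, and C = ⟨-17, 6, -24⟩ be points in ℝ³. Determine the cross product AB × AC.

AB = (24, -5, -16)
AC = (12, 26, -16)
i: (-5)·(-16) - (-16)·26 = 80 - (-416) = 496
j: (-16)·12 - 24·(-16) = -192 - (-384) = 192
k: 24·26 - (-5)·12 = 624 - (-60) = 684
AB × AC = (496, 192, 684)

(496, 192, 684)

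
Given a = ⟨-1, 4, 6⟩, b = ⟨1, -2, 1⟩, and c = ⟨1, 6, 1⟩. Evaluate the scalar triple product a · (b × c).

b × c:
i: (-2)·1 - 1·6 = -2 - 6 = -8
j: 1·1 - 1·1 = 1 - 1 = 0
k: 1·6 - (-2)·1 = 6 - (-2) = 8
b × c = (-8, 0, 8)
a · (b × c) = (-1)·(-8) + 4·0 + 6·8 = 8 + 0 + 48 = 56

56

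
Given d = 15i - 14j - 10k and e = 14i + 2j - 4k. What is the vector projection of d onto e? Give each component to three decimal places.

d · e = 15·14 + (-14)·2 + (-10)·(-4) = 210 - 28 + 40 = 222
|e|² = 196 + 4 + 16 = 216
proj_e d = (222/216) · (14, 2, -4) ≈ (14.389, 2.056, -4.111)

(14.389, 2.056, -4.111)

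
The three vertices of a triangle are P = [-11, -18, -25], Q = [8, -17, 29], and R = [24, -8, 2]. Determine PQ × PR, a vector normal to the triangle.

(-513, 1377, 155)

PQ = (19, 1, 54)
PR = (35, 10, 27)
i: 1·27 - 54·10 = 27 - 540 = -513
j: 54·35 - 19·27 = 1890 - 513 = 1377
k: 19·10 - 1·35 = 190 - 35 = 155
PQ × PR = (-513, 1377, 155)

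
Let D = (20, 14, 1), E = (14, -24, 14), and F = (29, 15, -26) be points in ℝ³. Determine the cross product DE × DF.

DE = (-6, -38, 13)
DF = (9, 1, -27)
i: (-38)·(-27) - 13·1 = 1026 - 13 = 1013
j: 13·9 - (-6)·(-27) = 117 - 162 = -45
k: (-6)·1 - (-38)·9 = -6 - (-342) = 336
DE × DF = (1013, -45, 336)

(1013, -45, 336)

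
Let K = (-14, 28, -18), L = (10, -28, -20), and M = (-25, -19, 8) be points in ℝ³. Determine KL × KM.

(-1550, -602, -1744)

KL = (24, -56, -2)
KM = (-11, -47, 26)
i: (-56)·26 - (-2)·(-47) = -1456 - 94 = -1550
j: (-2)·(-11) - 24·26 = 22 - 624 = -602
k: 24·(-47) - (-56)·(-11) = -1128 - 616 = -1744
KL × KM = (-1550, -602, -1744)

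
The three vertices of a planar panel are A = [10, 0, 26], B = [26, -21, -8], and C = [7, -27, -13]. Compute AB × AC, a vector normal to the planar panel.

(-99, 726, -495)

AB = (16, -21, -34)
AC = (-3, -27, -39)
i: (-21)·(-39) - (-34)·(-27) = 819 - 918 = -99
j: (-34)·(-3) - 16·(-39) = 102 - (-624) = 726
k: 16·(-27) - (-21)·(-3) = -432 - 63 = -495
AB × AC = (-99, 726, -495)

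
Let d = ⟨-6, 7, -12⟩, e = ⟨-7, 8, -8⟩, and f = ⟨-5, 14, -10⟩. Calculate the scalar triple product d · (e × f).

e × f:
i: 8·(-10) - (-8)·14 = -80 - (-112) = 32
j: (-8)·(-5) - (-7)·(-10) = 40 - 70 = -30
k: (-7)·14 - 8·(-5) = -98 - (-40) = -58
e × f = (32, -30, -58)
d · (e × f) = (-6)·32 + 7·(-30) + (-12)·(-58) = -192 - 210 + 696 = 294

294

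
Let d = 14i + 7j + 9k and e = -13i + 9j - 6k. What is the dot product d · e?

d · e = 14·(-13) + 7·9 + 9·(-6) = -182 + 63 - 54 = -173

-173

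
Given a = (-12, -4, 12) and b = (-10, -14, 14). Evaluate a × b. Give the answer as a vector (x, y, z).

(112, 48, 128)

i: (-4)·14 - 12·(-14) = -56 - (-168) = 112
j: 12·(-10) - (-12)·14 = -120 - (-168) = 48
k: (-12)·(-14) - (-4)·(-10) = 168 - 40 = 128
a × b = (112, 48, 128)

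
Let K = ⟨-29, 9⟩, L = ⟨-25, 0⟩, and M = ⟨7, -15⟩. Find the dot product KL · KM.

KL = L − K = (4, -9)
KM = M − K = (36, -24)
KL · KM = 4·36 + (-9)·(-24) = 144 + 216 = 360

360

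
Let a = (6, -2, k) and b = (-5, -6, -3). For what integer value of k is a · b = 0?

a · b = 6·(-5) + (-2)·(-6) + k·(-3) = -18 - 3k
Set equal to 0: -3k = 18, so k = -6.

-6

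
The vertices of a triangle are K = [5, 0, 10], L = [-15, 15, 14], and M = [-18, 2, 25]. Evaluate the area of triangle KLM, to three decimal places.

214.113

KL = (-20, 15, 4),  KM = (-23, 2, 15)
i: 15·15 - 4·2 = 225 - 8 = 217
j: 4·(-23) - (-20)·15 = -92 - (-300) = 208
k: (-20)·2 - 15·(-23) = -40 - (-345) = 305
KL × KM = (217, 208, 305)
|KL × KM| = √183378 ≈ 428.2266
area = ½ · 428.2266 ≈ 214.113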